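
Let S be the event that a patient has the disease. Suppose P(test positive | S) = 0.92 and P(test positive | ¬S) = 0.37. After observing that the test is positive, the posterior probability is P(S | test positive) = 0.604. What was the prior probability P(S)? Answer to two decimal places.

P(S) = 0.38

In odds form, posterior odds = prior odds × likelihood ratio, so prior odds = posterior odds ÷ LR.
Posterior odds = 0.604/(1−0.604) = 1.5253. LR = 0.92/0.37 = 2.4865.
Prior odds = 1.5253/2.4865 = 0.6134, so P(S) = 0.6134/(1+0.6134) ≈ 0.38.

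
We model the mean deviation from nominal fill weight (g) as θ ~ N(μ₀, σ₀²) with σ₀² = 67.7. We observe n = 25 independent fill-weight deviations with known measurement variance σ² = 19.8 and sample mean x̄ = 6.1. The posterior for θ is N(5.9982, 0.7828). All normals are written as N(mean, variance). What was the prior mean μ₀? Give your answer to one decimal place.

μ₀ = -2.7

With known observation variance, the Normal–Normal posterior has precision τ_n = τ₀ + n/σ² and mean μ_n = (τ₀μ₀ + (n/σ²)x̄)/τ_n.
Here τ₀ = 1/67.7 = 0.014771 and τ_data = 25/19.8 = 1.262626, so τ_n = 1.277397.
Rearranging for μ₀: μ₀ = (μ_n·τ_n − τ_data·x̄)/τ₀ = (5.9982·1.277397 − 1.262626·6.1) / 0.014771 = -0.039936/0.014771 ≈ -2.7.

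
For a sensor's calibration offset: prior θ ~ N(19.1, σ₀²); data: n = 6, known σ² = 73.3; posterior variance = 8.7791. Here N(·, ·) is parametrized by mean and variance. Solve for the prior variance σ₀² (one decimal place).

σ₀² = 31.2

For the Normal–Normal model with known σ², precisions add: τ_n = τ₀ + n/σ².
So 1/σ₀² = 1/8.7791 − 6/73.3 = 0.113907 − 0.081855 = 0.032052.
Hence σ₀² = 1/0.032052 ≈ 31.2.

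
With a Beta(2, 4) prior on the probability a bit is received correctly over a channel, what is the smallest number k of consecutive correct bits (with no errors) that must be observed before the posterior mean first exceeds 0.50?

k = 3

After k correct bits and 0 errors the posterior is Beta(2+k, 4), with mean (2+k)/(2+4+k).
Set (2+k)/(6+k) > 0.50 and solve: k > (0.50·6 − 2)/(1 − 0.50) = 2.000.
The smallest integer exceeding 2.000 is 3, and checking k=3: (5)/(9) = 0.5556 > 0.50.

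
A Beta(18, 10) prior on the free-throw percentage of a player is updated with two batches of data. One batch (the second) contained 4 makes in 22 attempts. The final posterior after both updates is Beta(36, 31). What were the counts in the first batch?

Sequential conjugate updates are equivalent to a single update on the pooled data, so total successes = posterior α − prior α and total failures = posterior β − prior β.
Total across both batches: 36−18=18 makes, 31−10=21 misses.
Subtract the second batch: 18−4=14 makes and 21−18=3 misses.

14 makes and 3 misses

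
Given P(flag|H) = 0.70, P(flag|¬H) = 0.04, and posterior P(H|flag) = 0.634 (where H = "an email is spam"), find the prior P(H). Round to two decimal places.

P(H) = 0.09

In odds form, posterior odds = prior odds × likelihood ratio, so prior odds = posterior odds ÷ LR.
Posterior odds = 0.634/(1−0.634) = 1.7322. LR = 0.70/0.04 = 17.5000.
Prior odds = 1.7322/17.5000 = 0.0990, so P(H) = 0.0990/(1+0.0990) ≈ 0.09.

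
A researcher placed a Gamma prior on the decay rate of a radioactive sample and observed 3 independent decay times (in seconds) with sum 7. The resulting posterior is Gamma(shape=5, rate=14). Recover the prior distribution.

For an exponential likelihood with a Gamma(α, β) prior on the rate, n observations with total T give posterior Gamma(α+n, β+T).
So α = 5 − 3 = 2 and β = 14 − 7 = 7.

Gamma(shape=2, rate=7)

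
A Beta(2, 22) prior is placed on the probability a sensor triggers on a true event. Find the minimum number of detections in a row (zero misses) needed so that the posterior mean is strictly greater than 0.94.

After k detections and 0 misses the posterior is Beta(2+k, 22), with mean (2+k)/(2+22+k).
Set (2+k)/(24+k) > 0.94 and solve: k > (0.94·24 − 2)/(1 − 0.94) = 342.667.
The smallest integer exceeding 342.667 is 343, and checking k=343: (345)/(367) = 0.9401 > 0.94.

k = 343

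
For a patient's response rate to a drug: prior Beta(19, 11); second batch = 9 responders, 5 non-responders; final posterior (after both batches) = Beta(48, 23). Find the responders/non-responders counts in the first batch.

Sequential conjugate updates are equivalent to a single update on the pooled data, so total successes = posterior α − prior α and total failures = posterior β − prior β.
Total across both batches: 48−19=29 responders, 23−11=12 non-responders.
Subtract the second batch: 29−9=20 responders and 12−5=7 non-responders.

20 responders and 7 non-responders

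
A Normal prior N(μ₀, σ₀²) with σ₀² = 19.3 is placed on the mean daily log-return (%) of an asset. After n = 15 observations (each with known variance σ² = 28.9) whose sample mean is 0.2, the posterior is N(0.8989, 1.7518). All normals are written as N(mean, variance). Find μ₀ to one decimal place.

μ₀ = 7.9

The posterior mean is a precision-weighted average: μ_n = (τ₀μ₀ + τ_data·x̄)/(τ₀+τ_data), with τ₀=1/σ₀² and τ_data=n/σ².
Here τ₀ = 1/19.3 = 0.051813 and τ_data = 15/28.9 = 0.519031, so τ_n = 0.570844.
Rearranging for μ₀: μ₀ = (μ_n·τ_n − τ_data·x̄)/τ₀ = (0.8989·0.570844 − 0.519031·0.2) / 0.051813 = 0.409325/0.051813 ≈ 7.9.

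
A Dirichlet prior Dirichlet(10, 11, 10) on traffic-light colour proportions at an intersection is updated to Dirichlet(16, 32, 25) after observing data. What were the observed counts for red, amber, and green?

counts (6, 21, 15)

For a Dirichlet(α) prior with multinomial counts c, the posterior is Dirichlet(α + c) componentwise.
Counts are posterior − prior componentwise: 16−10=6, 32−11=21, 25−10=15.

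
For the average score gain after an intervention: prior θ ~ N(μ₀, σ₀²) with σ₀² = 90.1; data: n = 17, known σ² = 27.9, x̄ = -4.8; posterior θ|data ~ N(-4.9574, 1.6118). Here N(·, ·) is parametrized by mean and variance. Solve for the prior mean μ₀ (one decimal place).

The posterior mean is a precision-weighted average: μ_n = (τ₀μ₀ + τ_data·x̄)/(τ₀+τ_data), with τ₀=1/σ₀² and τ_data=n/σ².
Here τ₀ = 1/90.1 = 0.011099 and τ_data = 17/27.9 = 0.609319, so τ_n = 0.620418.
Rearranging for μ₀: μ₀ = (μ_n·τ_n − τ_data·x̄)/τ₀ = (-4.9574·0.620418 − 0.609319·-4.8) / 0.011099 = -0.150929/0.011099 ≈ -13.6.

μ₀ = -13.6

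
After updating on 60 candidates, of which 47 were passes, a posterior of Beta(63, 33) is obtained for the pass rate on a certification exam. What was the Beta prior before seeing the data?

Beta(16, 20)

Beta is conjugate to the binomial likelihood: posterior = Beta(a+s, b+f).
So a = 63 − 47 = 16 and b = 33 − 13 = 20.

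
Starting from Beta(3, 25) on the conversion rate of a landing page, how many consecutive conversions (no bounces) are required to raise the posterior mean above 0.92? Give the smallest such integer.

k = 285

After k conversions and 0 bounces the posterior is Beta(3+k, 25), with mean (3+k)/(3+25+k).
Set (3+k)/(28+k) > 0.92 and solve: k > (0.92·28 − 3)/(1 − 0.92) = 284.500.
The smallest integer exceeding 284.500 is 285.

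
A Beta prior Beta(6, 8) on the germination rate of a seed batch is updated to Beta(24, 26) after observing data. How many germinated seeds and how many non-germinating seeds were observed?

18 germinated seeds and 18 non-germinating seeds

Beta is conjugate to the binomial likelihood: posterior = Beta(a+s, b+f).
Match parameters: s=24−6=18, f=26−8=18.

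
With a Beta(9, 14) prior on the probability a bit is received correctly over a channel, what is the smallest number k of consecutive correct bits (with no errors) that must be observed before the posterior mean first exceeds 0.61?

After k correct bits and 0 errors the posterior is Beta(9+k, 14), with mean (9+k)/(9+14+k).
Set (9+k)/(23+k) > 0.61 and solve: k > (0.61·23 − 9)/(1 − 0.61) = 12.897.
The smallest integer exceeding 12.897 is 13.

k = 13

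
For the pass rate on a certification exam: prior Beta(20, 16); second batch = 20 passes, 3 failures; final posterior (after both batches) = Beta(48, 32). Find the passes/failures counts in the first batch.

8 passes and 13 failures

Because Beta–binomial updating is additive in the counts, the combined data contributed (α_post−α_prior, β_post−β_prior) successes and failures.
Total across both batches: 48−20=28 passes, 32−16=16 failures.
Subtract the second batch: 28−20=8 passes and 16−3=13 failures.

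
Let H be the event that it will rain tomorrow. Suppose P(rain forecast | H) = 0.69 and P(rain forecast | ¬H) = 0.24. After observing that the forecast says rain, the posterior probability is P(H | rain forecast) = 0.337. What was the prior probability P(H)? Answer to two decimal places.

P(H) = 0.15

Bayes' rule in odds form gives O(H|E) = O(H)·[P(E|H)/P(E|¬H)], hence O(H) = O(H|E)/LR.
Posterior odds = 0.337/(1−0.337) = 0.5083. LR = 0.69/0.24 = 2.8750.
Prior odds = 0.5083/2.8750 = 0.1768, so P(H) = 0.1768/(1+0.1768) ≈ 0.15.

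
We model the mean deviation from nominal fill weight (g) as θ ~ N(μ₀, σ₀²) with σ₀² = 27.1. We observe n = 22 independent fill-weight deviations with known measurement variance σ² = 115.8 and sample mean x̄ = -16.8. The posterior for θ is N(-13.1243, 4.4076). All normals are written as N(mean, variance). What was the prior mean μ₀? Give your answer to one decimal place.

μ₀ = 5.8

With known observation variance, the Normal–Normal posterior has precision τ_n = τ₀ + n/σ² and mean μ_n = (τ₀μ₀ + (n/σ²)x̄)/τ_n.
Here τ₀ = 1/27.1 = 0.036900 and τ_data = 22/115.8 = 0.189983, so τ_n = 0.226883.
Rearranging for μ₀: μ₀ = (μ_n·τ_n − τ_data·x̄)/τ₀ = (-13.1243·0.226883 − 0.189983·-16.8) / 0.036900 = 0.214034/0.036900 ≈ 5.8.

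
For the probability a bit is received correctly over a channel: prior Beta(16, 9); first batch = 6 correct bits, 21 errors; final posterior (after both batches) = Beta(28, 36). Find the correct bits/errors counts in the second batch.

Because Beta–binomial updating is additive in the counts, the combined data contributed (α_post−α_prior, β_post−β_prior) successes and failures.
Total across both batches: 28−16=12 correct bits, 36−9=27 errors.
Subtract the first batch: 12−6=6 correct bits and 27−21=6 errors.

6 correct bits and 6 errors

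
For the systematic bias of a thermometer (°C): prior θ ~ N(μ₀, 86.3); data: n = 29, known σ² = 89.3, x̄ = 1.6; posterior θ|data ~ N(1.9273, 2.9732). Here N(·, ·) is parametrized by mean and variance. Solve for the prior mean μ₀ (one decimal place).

The posterior mean is a precision-weighted average: μ_n = (τ₀μ₀ + τ_data·x̄)/(τ₀+τ_data), with τ₀=1/σ₀² and τ_data=n/σ².
Here τ₀ = 1/86.3 = 0.011587 and τ_data = 29/89.3 = 0.324748, so τ_n = 0.336335.
Rearranging for μ₀: μ₀ = (μ_n·τ_n − τ_data·x̄)/τ₀ = (1.9273·0.336335 − 0.324748·1.6) / 0.011587 = 0.128622/0.011587 ≈ 11.1.

μ₀ = 11.1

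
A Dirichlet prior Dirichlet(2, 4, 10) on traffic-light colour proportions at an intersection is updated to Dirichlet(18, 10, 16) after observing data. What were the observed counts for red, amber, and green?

counts (16, 6, 6)

For a Dirichlet(α) prior with multinomial counts c, the posterior is Dirichlet(α + c) componentwise.
Counts are posterior − prior componentwise: 18−2=16, 10−4=6, 16−10=6.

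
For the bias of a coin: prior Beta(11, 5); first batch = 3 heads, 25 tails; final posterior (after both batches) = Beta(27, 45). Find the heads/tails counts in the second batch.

Sequential conjugate updates are equivalent to a single update on the pooled data, so total successes = posterior α − prior α and total failures = posterior β − prior β.
Total across both batches: 27−11=16 heads, 45−5=40 tails.
Subtract the first batch: 16−3=13 heads and 40−25=15 tails.

13 heads and 15 tails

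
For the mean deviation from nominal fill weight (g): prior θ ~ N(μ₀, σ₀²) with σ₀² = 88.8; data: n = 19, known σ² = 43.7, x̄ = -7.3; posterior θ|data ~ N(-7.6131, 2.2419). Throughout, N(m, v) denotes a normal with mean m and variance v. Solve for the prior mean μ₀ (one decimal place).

With known observation variance, the Normal–Normal posterior has precision τ_n = τ₀ + n/σ² and mean μ_n = (τ₀μ₀ + (n/σ²)x̄)/τ_n.
Here τ₀ = 1/88.8 = 0.011261 and τ_data = 19/43.7 = 0.434783, so τ_n = 0.446044.
Rearranging for μ₀: μ₀ = (μ_n·τ_n − τ_data·x̄)/τ₀ = (-7.6131·0.446044 − 0.434783·-7.3) / 0.011261 = -0.221862/0.011261 ≈ -19.7.

μ₀ = -19.7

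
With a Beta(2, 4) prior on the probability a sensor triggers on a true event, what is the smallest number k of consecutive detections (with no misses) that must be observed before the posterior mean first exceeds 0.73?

k = 9

After k detections and 0 misses the posterior is Beta(2+k, 4), with mean (2+k)/(2+4+k).
Set (2+k)/(6+k) > 0.73 and solve: k > (0.73·6 − 2)/(1 − 0.73) = 8.815.
The smallest integer exceeding 8.815 is 9, and checking k=9: (11)/(15) = 0.7333 > 0.73.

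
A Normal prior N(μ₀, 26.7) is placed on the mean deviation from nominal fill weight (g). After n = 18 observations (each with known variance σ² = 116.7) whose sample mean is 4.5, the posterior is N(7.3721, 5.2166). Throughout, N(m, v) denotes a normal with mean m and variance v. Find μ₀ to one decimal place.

With known observation variance, the Normal–Normal posterior has precision τ_n = τ₀ + n/σ² and mean μ_n = (τ₀μ₀ + (n/σ²)x̄)/τ_n.
Here τ₀ = 1/26.7 = 0.037453 and τ_data = 18/116.7 = 0.154242, so τ_n = 0.191695.
Rearranging for μ₀: μ₀ = (μ_n·τ_n − τ_data·x̄)/τ₀ = (7.3721·0.191695 − 0.154242·4.5) / 0.037453 = 0.719106/0.037453 ≈ 19.2.

μ₀ = 19.2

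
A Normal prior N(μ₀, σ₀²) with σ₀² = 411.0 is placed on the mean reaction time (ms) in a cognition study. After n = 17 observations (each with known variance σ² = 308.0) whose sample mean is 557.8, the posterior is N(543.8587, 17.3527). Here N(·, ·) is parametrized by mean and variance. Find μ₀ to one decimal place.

μ₀ = 227.6

The posterior mean is a precision-weighted average: μ_n = (τ₀μ₀ + τ_data·x̄)/(τ₀+τ_data), with τ₀=1/σ₀² and τ_data=n/σ².
Here τ₀ = 1/411.0 = 0.002433 and τ_data = 17/308.0 = 0.055195, so τ_n = 0.057628.
Rearranging for μ₀: μ₀ = (μ_n·τ_n − τ_data·x̄)/τ₀ = (543.8587·0.057628 − 0.055195·557.8) / 0.002433 = 0.553718/0.002433 ≈ 227.6.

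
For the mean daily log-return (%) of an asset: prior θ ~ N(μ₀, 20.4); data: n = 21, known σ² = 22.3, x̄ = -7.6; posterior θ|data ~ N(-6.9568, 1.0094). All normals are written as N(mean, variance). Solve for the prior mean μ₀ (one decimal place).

μ₀ = 5.4

The posterior mean is a precision-weighted average: μ_n = (τ₀μ₀ + τ_data·x̄)/(τ₀+τ_data), with τ₀=1/σ₀² and τ_data=n/σ².
Here τ₀ = 1/20.4 = 0.049020 and τ_data = 21/22.3 = 0.941704, so τ_n = 0.990724.
Rearranging for μ₀: μ₀ = (μ_n·τ_n − τ_data·x̄)/τ₀ = (-6.9568·0.990724 − 0.941704·-7.6) / 0.049020 = 0.264682/0.049020 ≈ 5.4.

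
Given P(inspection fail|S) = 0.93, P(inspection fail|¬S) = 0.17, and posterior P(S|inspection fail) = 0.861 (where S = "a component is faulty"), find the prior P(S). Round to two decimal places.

Bayes' rule in odds form gives O(S|E) = O(S)·[P(E|S)/P(E|¬S)], hence O(S) = O(S|E)/LR.
Posterior odds = 0.861/(1−0.861) = 6.1942. LR = 0.93/0.17 = 5.4706.
Prior odds = 6.1942/5.4706 = 1.1323, so P(S) = 1.1323/(1+1.1323) ≈ 0.53.

P(S) = 0.53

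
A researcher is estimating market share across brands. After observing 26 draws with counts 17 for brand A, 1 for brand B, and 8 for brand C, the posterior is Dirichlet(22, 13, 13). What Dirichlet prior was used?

For a Dirichlet(α) prior with multinomial counts c, the posterior is Dirichlet(α + c) componentwise.
Subtract each count from the matching posterior parameter: 22−17=5, 13−1=12, 13−8=5.

Dirichlet(5, 12, 5)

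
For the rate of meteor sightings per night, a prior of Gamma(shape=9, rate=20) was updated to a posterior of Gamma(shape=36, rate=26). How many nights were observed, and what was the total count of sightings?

n = 6 nights with total 27 sightings

A Gamma(α, β) prior (rate parametrization) on a Poisson rate with n observations summing to S gives posterior Gamma(α+S, β+n).
Matching: Σxᵢ = 36 − 9 = 27 and n = 26 − 20 = 6.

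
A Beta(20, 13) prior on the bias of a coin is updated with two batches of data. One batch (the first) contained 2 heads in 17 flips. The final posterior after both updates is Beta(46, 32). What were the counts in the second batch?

24 heads and 4 tails

Because Beta–binomial updating is additive in the counts, the combined data contributed (α_post−α_prior, β_post−β_prior) successes and failures.
Total across both batches: 46−20=26 heads, 32−13=19 tails.
Subtract the first batch: 26−2=24 heads and 19−15=4 tails.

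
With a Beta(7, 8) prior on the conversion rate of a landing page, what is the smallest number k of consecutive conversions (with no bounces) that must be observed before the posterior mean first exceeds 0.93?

After k conversions and 0 bounces the posterior is Beta(7+k, 8), with mean (7+k)/(7+8+k).
Set (7+k)/(15+k) > 0.93 and solve: k > (0.93·15 − 7)/(1 − 0.93) = 99.286.
The smallest integer exceeding 99.286 is 100, and checking k=100: (107)/(115) = 0.9304 > 0.93.

k = 100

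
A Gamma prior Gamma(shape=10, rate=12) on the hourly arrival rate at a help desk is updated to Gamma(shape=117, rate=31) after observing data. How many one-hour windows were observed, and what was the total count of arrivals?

n = 19 one-hour windows with total 107 arrivals

A Gamma(α, β) prior (rate parametrization) on a Poisson rate with n observations summing to S gives posterior Gamma(α+S, β+n).
Matching: Σxᵢ = 117 − 10 = 107 and n = 31 − 12 = 19.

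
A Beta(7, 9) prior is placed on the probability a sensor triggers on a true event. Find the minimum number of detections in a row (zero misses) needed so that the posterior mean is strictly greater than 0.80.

k = 30

After k detections and 0 misses the posterior is Beta(7+k, 9), with mean (7+k)/(7+9+k).
Set (7+k)/(16+k) > 0.80 and solve: k > (0.80·16 − 7)/(1 − 0.80) = 29.000.
The smallest integer exceeding 29.000 is 30, and checking k=30: (37)/(46) = 0.8043 > 0.80.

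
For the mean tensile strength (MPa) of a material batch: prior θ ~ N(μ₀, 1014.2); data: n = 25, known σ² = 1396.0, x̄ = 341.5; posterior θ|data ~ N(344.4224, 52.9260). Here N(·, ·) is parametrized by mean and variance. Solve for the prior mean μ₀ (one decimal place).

μ₀ = 397.5

With known observation variance, the Normal–Normal posterior has precision τ_n = τ₀ + n/σ² and mean μ_n = (τ₀μ₀ + (n/σ²)x̄)/τ_n.
Here τ₀ = 1/1014.2 = 0.000986 and τ_data = 25/1396.0 = 0.017908, so τ_n = 0.018894.
Rearranging for μ₀: μ₀ = (μ_n·τ_n − τ_data·x̄)/τ₀ = (344.4224·0.018894 − 0.017908·341.5) / 0.000986 = 0.391935/0.000986 ≈ 397.5.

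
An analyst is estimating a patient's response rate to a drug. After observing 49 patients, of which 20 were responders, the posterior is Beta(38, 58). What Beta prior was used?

A Beta(α, β) prior with s successes and f failures in binomial data gives a Beta(α+s, β+f) posterior.
So α = 38 − 20 = 18 and β = 58 − 29 = 29.

Beta(18, 29)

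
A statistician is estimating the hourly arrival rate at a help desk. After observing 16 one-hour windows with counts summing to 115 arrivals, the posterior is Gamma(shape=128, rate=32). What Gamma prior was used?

A Gamma(α, β) prior (rate parametrization) on a Poisson rate with n observations summing to S gives posterior Gamma(α+S, β+n).
So α = 128 − 115 = 13 and β = 32 − 16 = 16.

Gamma(shape=13, rate=16)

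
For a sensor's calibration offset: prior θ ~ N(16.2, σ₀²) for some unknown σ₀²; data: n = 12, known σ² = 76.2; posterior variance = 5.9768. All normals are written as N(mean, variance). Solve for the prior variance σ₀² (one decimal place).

σ₀² = 101.7

Posterior precision equals prior precision plus data precision: 1/σ_n² = 1/σ₀² + n/σ².
So 1/σ₀² = 1/5.9768 − 12/76.2 = 0.167314 − 0.157480 = 0.009834.
Hence σ₀² = 1/0.009834 ≈ 101.7.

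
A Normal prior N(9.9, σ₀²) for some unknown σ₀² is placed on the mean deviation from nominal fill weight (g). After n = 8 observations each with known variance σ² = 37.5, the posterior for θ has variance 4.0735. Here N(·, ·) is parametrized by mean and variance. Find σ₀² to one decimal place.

σ₀² = 31.1

For the Normal–Normal model with known σ², precisions add: τ_n = τ₀ + n/σ².
So 1/σ₀² = 1/4.0735 − 8/37.5 = 0.245489 − 0.213333 = 0.032156.
Hence σ₀² = 1/0.032156 ≈ 31.1.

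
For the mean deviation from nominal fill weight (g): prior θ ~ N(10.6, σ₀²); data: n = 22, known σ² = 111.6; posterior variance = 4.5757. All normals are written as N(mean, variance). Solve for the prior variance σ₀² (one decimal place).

σ₀² = 46.7

Posterior precision equals prior precision plus data precision: 1/σ_n² = 1/σ₀² + n/σ².
So 1/σ₀² = 1/4.5757 − 22/111.6 = 0.218546 − 0.197133 = 0.021413.
Hence σ₀² = 1/0.021413 ≈ 46.7.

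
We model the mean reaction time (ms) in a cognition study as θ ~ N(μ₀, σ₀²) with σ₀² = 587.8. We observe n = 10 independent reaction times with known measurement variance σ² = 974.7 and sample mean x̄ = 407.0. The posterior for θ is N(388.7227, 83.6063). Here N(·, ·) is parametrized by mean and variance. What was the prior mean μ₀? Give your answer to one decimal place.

μ₀ = 278.5

The posterior mean is a precision-weighted average: μ_n = (τ₀μ₀ + τ_data·x̄)/(τ₀+τ_data), with τ₀=1/σ₀² and τ_data=n/σ².
Here τ₀ = 1/587.8 = 0.001701 and τ_data = 10/974.7 = 0.010260, so τ_n = 0.011961.
Rearranging for μ₀: μ₀ = (μ_n·τ_n − τ_data·x̄)/τ₀ = (388.7227·0.011961 − 0.010260·407.0) / 0.001701 = 0.473692/0.001701 ≈ 278.5.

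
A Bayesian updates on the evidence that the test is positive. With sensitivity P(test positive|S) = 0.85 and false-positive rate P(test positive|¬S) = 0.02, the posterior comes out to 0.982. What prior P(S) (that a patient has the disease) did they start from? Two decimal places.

Bayes' rule in odds form gives O(S|E) = O(S)·[P(E|S)/P(E|¬S)], hence O(S) = O(S|E)/LR.
Posterior odds = 0.982/(1−0.982) = 54.5556. LR = 0.85/0.02 = 42.5000.
Prior odds = 54.5556/42.5000 = 1.2837, so P(S) = 1.2837/(1+1.2837) ≈ 0.56.

P(S) = 0.56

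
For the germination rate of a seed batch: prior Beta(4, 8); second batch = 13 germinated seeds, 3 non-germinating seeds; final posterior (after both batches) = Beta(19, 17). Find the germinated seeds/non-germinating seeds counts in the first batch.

2 germinated seeds and 6 non-germinating seeds

Because Beta–binomial updating is additive in the counts, the combined data contributed (α_post−α_prior, β_post−β_prior) successes and failures.
Total across both batches: 19−4=15 germinated seeds, 17−8=9 non-germinating seeds.
Subtract the second batch: 15−13=2 germinated seeds and 9−3=6 non-germinating seeds.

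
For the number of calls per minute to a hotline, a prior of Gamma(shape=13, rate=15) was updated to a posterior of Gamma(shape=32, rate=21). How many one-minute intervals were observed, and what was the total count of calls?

A Gamma(α, β) prior (rate parametrization) on a Poisson rate with n observations summing to S gives posterior Gamma(α+S, β+n).
Matching: Σxᵢ = 32 − 13 = 19 and n = 21 − 15 = 6.

n = 6 one-minute intervals with total 19 calls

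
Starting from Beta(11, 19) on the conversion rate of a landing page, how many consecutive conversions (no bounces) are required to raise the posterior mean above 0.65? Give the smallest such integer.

k = 25

After k conversions and 0 bounces the posterior is Beta(11+k, 19), with mean (11+k)/(11+19+k).
Set (11+k)/(30+k) > 0.65 and solve: k > (0.65·30 − 11)/(1 − 0.65) = 24.286.
The smallest integer exceeding 24.286 is 25.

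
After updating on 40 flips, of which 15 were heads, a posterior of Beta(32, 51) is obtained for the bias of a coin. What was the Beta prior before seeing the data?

Beta(17, 26)

Under Beta–binomial conjugacy the posterior parameters are (α+s, β+f).
So α = 32 − 15 = 17 and β = 51 − 25 = 26.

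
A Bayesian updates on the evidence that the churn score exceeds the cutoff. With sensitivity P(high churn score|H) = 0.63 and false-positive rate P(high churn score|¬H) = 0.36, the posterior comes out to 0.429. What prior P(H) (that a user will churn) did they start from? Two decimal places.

P(H) = 0.30

Bayes' rule in odds form gives O(H|E) = O(H)·[P(E|H)/P(E|¬H)], hence O(H) = O(H|E)/LR.
Posterior odds = 0.429/(1−0.429) = 0.7513. LR = 0.63/0.36 = 1.7500.
Prior odds = 0.7513/1.7500 = 0.4293, so P(H) = 0.4293/(1+0.4293) ≈ 0.30.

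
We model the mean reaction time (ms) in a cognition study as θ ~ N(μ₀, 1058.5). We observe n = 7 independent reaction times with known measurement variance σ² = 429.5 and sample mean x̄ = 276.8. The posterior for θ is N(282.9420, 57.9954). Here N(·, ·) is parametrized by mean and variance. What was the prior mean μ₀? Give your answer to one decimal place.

With known observation variance, the Normal–Normal posterior has precision τ_n = τ₀ + n/σ² and mean μ_n = (τ₀μ₀ + (n/σ²)x̄)/τ_n.
Here τ₀ = 1/1058.5 = 0.000945 and τ_data = 7/429.5 = 0.016298, so τ_n = 0.017243.
Rearranging for μ₀: μ₀ = (μ_n·τ_n − τ_data·x̄)/τ₀ = (282.9420·0.017243 − 0.016298·276.8) / 0.000945 = 0.367483/0.000945 ≈ 388.9.

μ₀ = 388.9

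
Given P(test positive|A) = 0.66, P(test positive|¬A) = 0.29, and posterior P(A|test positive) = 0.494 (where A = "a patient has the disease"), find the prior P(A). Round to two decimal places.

In odds form, posterior odds = prior odds × likelihood ratio, so prior odds = posterior odds ÷ LR.
Posterior odds = 0.494/(1−0.494) = 0.9763. LR = 0.66/0.29 = 2.2759.
Prior odds = 0.9763/2.2759 = 0.4290, so P(A) = 0.4290/(1+0.4290) ≈ 0.30.

P(A) = 0.30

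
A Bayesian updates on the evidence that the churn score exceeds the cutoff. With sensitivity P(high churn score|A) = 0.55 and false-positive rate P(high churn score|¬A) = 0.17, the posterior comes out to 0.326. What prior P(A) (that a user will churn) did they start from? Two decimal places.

P(A) = 0.13

Bayes' rule in odds form gives O(A|E) = O(A)·[P(E|A)/P(E|¬A)], hence O(A) = O(A|E)/LR.
Posterior odds = 0.326/(1−0.326) = 0.4837. LR = 0.55/0.17 = 3.2353.
Prior odds = 0.4837/3.2353 = 0.1495, so P(A) = 0.1495/(1+0.1495) ≈ 0.13.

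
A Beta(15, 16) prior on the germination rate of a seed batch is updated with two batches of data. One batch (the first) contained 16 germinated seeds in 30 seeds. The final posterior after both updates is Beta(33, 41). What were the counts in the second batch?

Sequential conjugate updates are equivalent to a single update on the pooled data, so total successes = posterior α − prior α and total failures = posterior β − prior β.
Total across both batches: 33−15=18 germinated seeds, 41−16=25 non-germinating seeds.
Subtract the first batch: 18−16=2 germinated seeds and 25−14=11 non-germinating seeds.

2 germinated seeds and 11 non-germinating seeds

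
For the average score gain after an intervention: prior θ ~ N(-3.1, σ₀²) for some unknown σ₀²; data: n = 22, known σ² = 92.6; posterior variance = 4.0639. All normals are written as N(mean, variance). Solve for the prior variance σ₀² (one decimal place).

Posterior precision equals prior precision plus data precision: 1/σ_n² = 1/σ₀² + n/σ².
So 1/σ₀² = 1/4.0639 − 22/92.6 = 0.246069 − 0.237581 = 0.008488.
Hence σ₀² = 1/0.008488 ≈ 117.8.

σ₀² = 117.8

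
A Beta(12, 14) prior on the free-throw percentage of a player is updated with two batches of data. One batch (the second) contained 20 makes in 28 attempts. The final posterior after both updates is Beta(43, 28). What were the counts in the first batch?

Sequential conjugate updates are equivalent to a single update on the pooled data, so total successes = posterior α − prior α and total failures = posterior β − prior β.
Total across both batches: 43−12=31 makes, 28−14=14 misses.
Subtract the second batch: 31−20=11 makes and 14−8=6 misses.

11 makes and 6 misses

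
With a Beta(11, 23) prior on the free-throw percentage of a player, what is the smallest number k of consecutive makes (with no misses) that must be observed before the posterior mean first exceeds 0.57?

k = 20

After k makes and 0 misses the posterior is Beta(11+k, 23), with mean (11+k)/(11+23+k).
Set (11+k)/(34+k) > 0.57 and solve: k > (0.57·34 − 11)/(1 − 0.57) = 19.488.
The smallest integer exceeding 19.488 is 20.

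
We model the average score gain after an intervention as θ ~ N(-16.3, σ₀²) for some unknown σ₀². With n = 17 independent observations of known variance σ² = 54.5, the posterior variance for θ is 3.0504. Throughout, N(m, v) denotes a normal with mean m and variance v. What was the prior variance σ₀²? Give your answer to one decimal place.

σ₀² = 62.9

For the Normal–Normal model with known σ², precisions add: τ_n = τ₀ + n/σ².
So 1/σ₀² = 1/3.0504 − 17/54.5 = 0.327826 − 0.311927 = 0.015899.
Hence σ₀² = 1/0.015899 ≈ 62.9.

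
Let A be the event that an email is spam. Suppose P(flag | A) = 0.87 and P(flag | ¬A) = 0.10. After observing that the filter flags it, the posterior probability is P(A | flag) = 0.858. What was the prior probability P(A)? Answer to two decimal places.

P(A) = 0.41

Bayes' rule in odds form gives O(A|E) = O(A)·[P(E|A)/P(E|¬A)], hence O(A) = O(A|E)/LR.
Posterior odds = 0.858/(1−0.858) = 6.0423. LR = 0.87/0.10 = 8.7000.
Prior odds = 6.0423/8.7000 = 0.6945, so P(A) = 0.6945/(1+0.6945) ≈ 0.41.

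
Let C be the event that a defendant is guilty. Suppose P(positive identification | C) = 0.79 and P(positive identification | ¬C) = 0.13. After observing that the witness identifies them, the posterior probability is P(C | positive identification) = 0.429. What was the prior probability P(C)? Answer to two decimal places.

P(C) = 0.11

In odds form, posterior odds = prior odds × likelihood ratio, so prior odds = posterior odds ÷ LR.
Posterior odds = 0.429/(1−0.429) = 0.7513. LR = 0.79/0.13 = 6.0769.
Prior odds = 0.7513/6.0769 = 0.1236, so P(C) = 0.1236/(1+0.1236) ≈ 0.11.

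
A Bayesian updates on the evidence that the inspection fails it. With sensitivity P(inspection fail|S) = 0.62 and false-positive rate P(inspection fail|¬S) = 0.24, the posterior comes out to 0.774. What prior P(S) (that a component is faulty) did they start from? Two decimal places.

P(S) = 0.57

In odds form, posterior odds = prior odds × likelihood ratio, so prior odds = posterior odds ÷ LR.
Posterior odds = 0.774/(1−0.774) = 3.4248. LR = 0.62/0.24 = 2.5833.
Prior odds = 3.4248/2.5833 = 1.3257, so P(S) = 1.3257/(1+1.3257) ≈ 0.57.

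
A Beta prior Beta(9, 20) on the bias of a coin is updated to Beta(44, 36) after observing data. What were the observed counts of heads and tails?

A Beta(a, b) prior with s successes and f failures in binomial data gives a Beta(a+s, b+f) posterior.
Match parameters: s=44−9=35, f=36−20=16.

35 heads and 16 tails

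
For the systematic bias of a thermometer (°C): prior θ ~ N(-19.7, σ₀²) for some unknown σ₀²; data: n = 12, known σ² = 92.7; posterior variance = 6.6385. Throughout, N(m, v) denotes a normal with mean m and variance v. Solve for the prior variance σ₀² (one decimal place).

σ₀² = 47.2

For the Normal–Normal model with known σ², precisions add: τ_n = τ₀ + n/σ².
So 1/σ₀² = 1/6.6385 − 12/92.7 = 0.150636 − 0.129450 = 0.021186.
Hence σ₀² = 1/0.021186 ≈ 47.2.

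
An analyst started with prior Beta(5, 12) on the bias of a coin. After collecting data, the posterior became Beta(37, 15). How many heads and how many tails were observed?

32 heads and 3 tails

Beta is conjugate to the binomial likelihood: posterior = Beta(a+s, b+f).
So s = 37 − 5 = 32 and f = 15 − 12 = 3.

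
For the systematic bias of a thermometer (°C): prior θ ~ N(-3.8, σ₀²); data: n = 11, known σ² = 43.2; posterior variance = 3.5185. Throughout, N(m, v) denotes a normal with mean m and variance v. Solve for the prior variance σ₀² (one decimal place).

σ₀² = 33.8

For the Normal–Normal model with known σ², precisions add: τ_n = τ₀ + n/σ².
So 1/σ₀² = 1/3.5185 − 11/43.2 = 0.284212 − 0.254630 = 0.029582.
Hence σ₀² = 1/0.029582 ≈ 33.8.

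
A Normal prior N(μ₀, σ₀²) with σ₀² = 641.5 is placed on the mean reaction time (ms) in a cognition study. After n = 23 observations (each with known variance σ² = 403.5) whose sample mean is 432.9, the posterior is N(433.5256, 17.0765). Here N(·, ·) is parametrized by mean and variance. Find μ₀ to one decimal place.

μ₀ = 456.4

With known observation variance, the Normal–Normal posterior has precision τ_n = τ₀ + n/σ² and mean μ_n = (τ₀μ₀ + (n/σ²)x̄)/τ_n.
Here τ₀ = 1/641.5 = 0.001559 and τ_data = 23/403.5 = 0.057001, so τ_n = 0.058560.
Rearranging for μ₀: μ₀ = (μ_n·τ_n − τ_data·x̄)/τ₀ = (433.5256·0.058560 − 0.057001·432.9) / 0.001559 = 0.711526/0.001559 ≈ 456.4.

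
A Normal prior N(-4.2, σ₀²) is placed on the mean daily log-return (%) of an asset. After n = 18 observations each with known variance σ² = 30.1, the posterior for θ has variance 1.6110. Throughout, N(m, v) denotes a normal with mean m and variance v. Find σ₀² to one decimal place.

Posterior precision equals prior precision plus data precision: 1/σ_n² = 1/σ₀² + n/σ².
So 1/σ₀² = 1/1.6110 − 18/30.1 = 0.620732 − 0.598007 = 0.022725.
Hence σ₀² = 1/0.022725 ≈ 44.0.

σ₀² = 44.0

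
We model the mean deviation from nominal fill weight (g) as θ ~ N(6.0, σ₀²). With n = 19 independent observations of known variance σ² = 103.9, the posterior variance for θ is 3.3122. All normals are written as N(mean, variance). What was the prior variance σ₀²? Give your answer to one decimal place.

Posterior precision equals prior precision plus data precision: 1/σ_n² = 1/σ₀² + n/σ².
So 1/σ₀² = 1/3.3122 − 19/103.9 = 0.301914 − 0.182868 = 0.119046.
Hence σ₀² = 1/0.119046 ≈ 8.4.

σ₀² = 8.4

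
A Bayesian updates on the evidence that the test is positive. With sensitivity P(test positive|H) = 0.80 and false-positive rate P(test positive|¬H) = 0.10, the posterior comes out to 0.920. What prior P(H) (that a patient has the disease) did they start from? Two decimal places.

P(H) = 0.59

Bayes' rule in odds form gives O(H|E) = O(H)·[P(E|H)/P(E|¬H)], hence O(H) = O(H|E)/LR.
Posterior odds = 0.920/(1−0.920) = 11.5000. LR = 0.80/0.10 = 8.0000.
Prior odds = 11.5000/8.0000 = 1.4375, so P(H) = 1.4375/(1+1.4375) ≈ 0.59.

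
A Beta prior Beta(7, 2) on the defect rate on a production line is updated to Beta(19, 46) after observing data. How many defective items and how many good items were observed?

12 defective items and 44 good items

Under Beta–binomial conjugacy the posterior parameters are (a+s, b+f).
Match parameters: s=19−7=12, f=46−2=44.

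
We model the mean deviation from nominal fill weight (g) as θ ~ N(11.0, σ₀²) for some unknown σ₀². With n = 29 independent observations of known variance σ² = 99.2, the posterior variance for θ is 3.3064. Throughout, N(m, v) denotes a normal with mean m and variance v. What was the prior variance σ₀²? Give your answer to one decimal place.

For the Normal–Normal model with known σ², precisions add: τ_n = τ₀ + n/σ².
So 1/σ₀² = 1/3.3064 − 29/99.2 = 0.302444 − 0.292339 = 0.010105.
Hence σ₀² = 1/0.010105 ≈ 99.0.

σ₀² = 99.0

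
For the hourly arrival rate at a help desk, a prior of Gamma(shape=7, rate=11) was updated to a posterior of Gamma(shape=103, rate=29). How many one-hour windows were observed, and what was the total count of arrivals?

n = 18 one-hour windows with total 96 arrivals

Gamma–Poisson conjugacy: posterior shape = α + Σxᵢ, posterior rate = β + n.
Matching: Σxᵢ = 103 − 7 = 96 and n = 29 − 11 = 18.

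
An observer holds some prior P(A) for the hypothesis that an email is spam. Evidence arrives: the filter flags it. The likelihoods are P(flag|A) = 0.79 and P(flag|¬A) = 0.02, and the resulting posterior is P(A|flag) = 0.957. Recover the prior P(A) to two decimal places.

P(A) = 0.36

In odds form, posterior odds = prior odds × likelihood ratio, so prior odds = posterior odds ÷ LR.
Posterior odds = 0.957/(1−0.957) = 22.2558. LR = 0.79/0.02 = 39.5000.
Prior odds = 22.2558/39.5000 = 0.5634, so P(A) = 0.5634/(1+0.5634) ≈ 0.36.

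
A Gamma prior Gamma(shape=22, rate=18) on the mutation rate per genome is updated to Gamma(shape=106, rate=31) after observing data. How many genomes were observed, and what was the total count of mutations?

n = 13 genomes with total 84 mutations

Gamma–Poisson conjugacy: posterior shape = α + Σxᵢ, posterior rate = β + n.
Matching: Σxᵢ = 106 − 22 = 84 and n = 31 − 18 = 13.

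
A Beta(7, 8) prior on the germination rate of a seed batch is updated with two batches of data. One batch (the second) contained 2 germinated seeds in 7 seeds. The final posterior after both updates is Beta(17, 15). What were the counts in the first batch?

8 germinated seeds and 2 non-germinating seeds

Because Beta–binomial updating is additive in the counts, the combined data contributed (α_post−α_prior, β_post−β_prior) successes and failures.
Total across both batches: 17−7=10 germinated seeds, 15−8=7 non-germinating seeds.
Subtract the second batch: 10−2=8 germinated seeds and 7−5=2 non-germinating seeds.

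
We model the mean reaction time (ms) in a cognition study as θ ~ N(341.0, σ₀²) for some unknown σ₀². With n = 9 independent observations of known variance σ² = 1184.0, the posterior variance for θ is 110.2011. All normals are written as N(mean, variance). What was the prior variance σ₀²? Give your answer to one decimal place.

σ₀² = 678.9

For the Normal–Normal model with known σ², precisions add: τ_n = τ₀ + n/σ².
So 1/σ₀² = 1/110.2011 − 9/1184.0 = 0.009074 − 0.007601 = 0.001473.
Hence σ₀² = 1/0.001473 ≈ 678.9.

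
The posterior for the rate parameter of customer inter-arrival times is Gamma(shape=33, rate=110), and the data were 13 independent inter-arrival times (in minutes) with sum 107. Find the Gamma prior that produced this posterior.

Gamma(shape=20, rate=3)

For an exponential likelihood with a Gamma(α, β) prior on the rate, n observations with total T give posterior Gamma(α+n, β+T).
So α = 33 − 13 = 20 and β = 110 − 107 = 3.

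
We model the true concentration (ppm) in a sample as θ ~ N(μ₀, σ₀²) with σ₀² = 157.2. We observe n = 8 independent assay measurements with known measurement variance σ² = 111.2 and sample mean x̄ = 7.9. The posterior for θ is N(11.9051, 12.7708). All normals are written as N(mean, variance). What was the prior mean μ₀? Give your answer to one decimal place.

μ₀ = 57.2

With known observation variance, the Normal–Normal posterior has precision τ_n = τ₀ + n/σ² and mean μ_n = (τ₀μ₀ + (n/σ²)x̄)/τ_n.
Here τ₀ = 1/157.2 = 0.006361 and τ_data = 8/111.2 = 0.071942, so τ_n = 0.078303.
Rearranging for μ₀: μ₀ = (μ_n·τ_n − τ_data·x̄)/τ₀ = (11.9051·0.078303 − 0.071942·7.9) / 0.006361 = 0.363863/0.006361 ≈ 57.2.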